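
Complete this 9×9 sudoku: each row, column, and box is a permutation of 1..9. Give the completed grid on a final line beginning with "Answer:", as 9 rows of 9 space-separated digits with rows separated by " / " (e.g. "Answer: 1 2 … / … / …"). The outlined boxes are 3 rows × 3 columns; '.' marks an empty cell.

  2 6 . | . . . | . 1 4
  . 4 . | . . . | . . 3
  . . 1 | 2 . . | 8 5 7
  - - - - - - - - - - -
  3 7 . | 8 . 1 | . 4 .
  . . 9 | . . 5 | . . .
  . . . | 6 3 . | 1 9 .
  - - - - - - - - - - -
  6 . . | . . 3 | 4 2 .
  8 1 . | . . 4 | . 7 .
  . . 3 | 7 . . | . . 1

Step 1. [r4c5∈{2,9}] row 4 places 9 nowhere but r4c5 ⇒ r4c5=9.
Step 2. [r2c1∈{5,7,9}] in col 1, 7 fits only at r2c1, so r2c1=7.
Step 3. [r6c3∈{2,4,5,8}] col 3 places 4 nowhere but r6c3 ⇒ r6c3=4.
Step 4. [r1c7∈{9}] r1c7 has the single candidate 9 ⇒ r1c7=9.
Step 5. [r2c8∈{6}] r2c8 has the single candidate 6, so r2c8=6.
Step 6. [r4c3∈{2,5,6}] 6 has one home in col 3: r4c3 ⇒ r4c3=6.
Step 7. [r5c7∈{2,3,6,7}] col 7 places 7 nowhere but r5c7 ⇒ r5c7=7.
Step 8. [r9c8∈{8}] r9c8's peers cover all but 8 ⇒ r9c8=8.
Step 9. [r7c5∈{1,5,8}] 8 has one home in row 7: r7c5. So r7c5=8.
Step 10. [r3c1∈{9}] r3c1's peers cover all but 9 ⇒ r3c1=9.
Step 11. [r6c1∈{5}] r6c1 has the single candidate 5, so r6c1=5.
Step 12. [r5c9∈{2,6,8}] r5c9 is the only open cell in row 5 admitting 6 ⇒ r5c9=6.
Step 13. [r8c3∈{2,5}] in col 3, 2 fits only at r8c3. So r8c3=2.
Step 14. [r7c4∈{1,5,9}] r7c4 is the only open cell in row 7 admitting 1. So r7c4=1.
Step 15. [r1c5∈{5,7}] r1c5 is the only open cell in col 5 admitting 7 ⇒ r1c5=7.
Step 16. [r6c9∈{2,8}] across col 9, 8 lands solely at r6c9 ⇒ r6c9=8.
Step 17. [r3c6∈{6}] nothing but 6 survives at r3c6. So r3c6=6.
Step 18. [r1c6∈{8}] r1c6's peers cover all but 8. So r1c6=8.
Step 19. [r1c3∈{5}] only 5 remains possible at r1c3 ⇒ r1c3=5.
Step 20. [r4c9∈{2,5}] across col 9, 2 lands solely at r4c9 ⇒ r4c9=2.
Step 21. [r2c6∈{9}] r2c6 is down to just 9, so r2c6=9.
Step 22. [r2c4∈{5}] only 5 remains possible at r2c4, so r2c4=5.
Step 23. [r6c2∈{2}] r6c2 is down to just 2. So r6c2=2.
Step 24. [r4c7∈{5}] nothing but 5 survives at r4c7, so r4c7=5.
Step 25. [r9c7∈{6}] only 6 remains possible at r9c7. So r9c7=6.
Step 26. [r9c2∈{5,9}] across row 9, 9 lands solely at r9c2 ⇒ r9c2=9.
Step 27. [r7c9∈{5,9}] row 7 places 9 nowhere but r7c9 ⇒ r7c9=9.
Step 28. [r5c5∈{2,4}] across row 5, 2 lands solely at r5c5 ⇒ r5c5=2.
Step 29. [r8c9∈{5}] r8c9's peers cover all but 5 ⇒ r8c9=5.
Step 30. [r5c4∈{4}] r5c4 has the single candidate 4. So r5c4=4.
Step 31. [r8c7∈{3}] nothing but 3 survives at r8c7, so r8c7=3.
Step 32. [r9c6∈{2}] nothing but 2 survives at r9c6 ⇒ r9c6=2.
Step 33. [r3c2∈{3}] r3c2 is down to just 3 ⇒ r3c2=3.
Step 34. [r2c7∈{2}] r2c7 has the single candidate 2, so r2c7=2.
Step 35. [r2c5∈{1}] r2c5's peers cover all but 1 ⇒ r2c5=1.
Step 36. [r7c3∈{7}] nothing but 7 survives at r7c3, so r7c3=7.
Step 37. [r8c5∈{6}] nothing but 6 survives at r8c5. So r8c5=6.
Step 38. [r5c2∈{8}] nothing but 8 survives at r5c2. So r5c2=8.
Step 39. [r9c5∈{5}] r9c5's peers cover all but 5 ⇒ r9c5=5.
Step 40. [r7c2∈{5}] nothing but 5 survives at r7c2. So r7c2=5.
Step 41. [r5c1∈{1}] r5c1 is down to just 1. So r5c1=1.
Step 42. [r3c5∈{4}] r3c5's peers cover all but 4, so r3c5=4.
Step 43. [r2c3∈{8}] only 8 remains possible at r2c3 ⇒ r2c3=8.
Step 44. [r9c1∈{4}] r9c1 is down to just 4, so r9c1=4.
Step 45. [r6c6∈{7}] nothing but 7 survives at r6c6. So r6c6=7.
Step 46. [r1c4∈{3}] r1c4 is down to just 3 ⇒ r1c4=3.
Step 47. [r8c4∈{9}] r8c4 has the single candidate 9 ⇒ r8c4=9.
Step 48. [r5c8∈{3}] r5c8 is down to just 3. So r5c8=3.

Answer: 2 6 5 3 7 8 9 1 4 / 7 4 8 5 1 9 2 6 3 / 9 3 1 2 4 6 8 5 7 / 3 7 6 8 9 1 5 4 2 / 1 8 9 4 2 5 7 3 6 / 5 2 4 6 3 7 1 9 8 / 6 5 7 1 8 3 4 2 9 / 8 1 2 9 6 4 3 7 5 / 4 9 3 7 5 2 6 8 1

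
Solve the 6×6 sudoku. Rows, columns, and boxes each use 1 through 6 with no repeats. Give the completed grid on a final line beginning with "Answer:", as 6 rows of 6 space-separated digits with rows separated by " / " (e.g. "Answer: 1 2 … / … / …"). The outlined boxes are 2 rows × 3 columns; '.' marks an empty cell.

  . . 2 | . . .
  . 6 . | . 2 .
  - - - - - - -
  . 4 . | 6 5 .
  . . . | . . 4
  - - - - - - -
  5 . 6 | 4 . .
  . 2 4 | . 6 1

Step 1. [r6c1∈{3}] nothing but 3 survives at r6c1, so r6c1=3.
Step 2. [r4c4∈{1,2,3}] col 4 places 2 nowhere but r4c4. So r4c4=2.
Step 3. [r4c5∈{1,3}] box 4 places 1 nowhere but r4c5, so r4c5=1.
Step 4. [r3c6∈{3}] nothing but 3 survives at r3c6 ⇒ r3c6=3.
Step 5. [r2c6∈{5}] nothing but 5 survives at r2c6 ⇒ r2c6=5.
Step 6. [r1c2∈{1,3,5}] across row 1, 5 lands solely at r1c2, so r1c2=5.
Step 7. [r2c3∈{1,3}] across box 1, 3 lands solely at r2c3 ⇒ r2c3=3.
Step 8. [r2c4∈{1}] nothing but 1 survives at r2c4, so r2c4=1.
Step 9. [r1c1∈{1,4}] 1 has one home in row 1: r1c1 ⇒ r1c1=1.
Step 10. [r1c5∈{3,4}] across row 1, 4 lands solely at r1c5 ⇒ r1c5=4.
Step 11. [r1c6∈{6}] r1c6's peers cover all but 6. So r1c6=6.
Step 12. [r3c1∈{2}] only 2 remains possible at r3c1 ⇒ r3c1=2.
Step 13. [r4c1∈{6}] r4c1 has the single candidate 6, so r4c1=6.
Step 14. [r5c5∈{3}] only 3 remains possible at r5c5 ⇒ r5c5=3.
Step 15. [r3c3∈{1}] nothing but 1 survives at r3c3, so r3c3=1.
Step 16. [r5c2∈{1}] only 1 remains possible at r5c2. So r5c2=1.
Step 17. [r4c2∈{3}] r4c2 is down to just 3. So r4c2=3.
Step 18. [r2c1∈{4}] r2c1 is down to just 4. So r2c1=4.
Step 19. [r4c3∈{5}] only 5 remains possible at r4c3, so r4c3=5.
Step 20. [r1c4∈{3}] r1c4 has the single candidate 3 ⇒ r1c4=3.
Step 21. [r5c6∈{2}] r5c6 is down to just 2, so r5c6=2.
Step 22. [r6c4∈{5}] nothing but 5 survives at r6c4. So r6c4=5.

Answer: 1 5 2 3 4 6 / 4 6 3 1 2 5 / 2 4 1 6 5 3 / 6 3 5 2 1 4 / 5 1 6 4 3 2 / 3 2 4 5 6 1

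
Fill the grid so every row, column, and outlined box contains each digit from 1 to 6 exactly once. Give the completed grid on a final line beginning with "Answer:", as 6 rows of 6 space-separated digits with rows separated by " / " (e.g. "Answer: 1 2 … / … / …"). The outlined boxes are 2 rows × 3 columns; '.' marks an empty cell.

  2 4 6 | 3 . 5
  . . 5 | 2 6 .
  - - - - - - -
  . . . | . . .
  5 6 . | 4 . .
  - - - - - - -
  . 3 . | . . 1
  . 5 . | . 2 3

Step 1. [r3c4∈{1,5,6}] r3c4 is the only open cell in col 4 admitting 1, so r3c4=1.
Step 2. [r5c3∈{2,4}] in row 5, 2 fits only at r5c3 ⇒ r5c3=2.
Step 3. [r4c3∈{1,3}] in row 4, 1 fits only at r4c3. So r4c3=1.
Step 4. [r6c3∈{4}] r6c3 has the single candidate 4. So r6c3=4.
Step 5. [r3c3∈{3}] only 3 remains possible at r3c3, so r3c3=3.
Step 6. [r5c1∈{6}] r5c1 has the single candidate 6 ⇒ r5c1=6.
Step 7. [r3c2∈{2}] r3c2's peers cover all but 2, so r3c2=2.
Step 8. [r2c1∈{1,3}] r2c1 is the only open cell in row 2 admitting 3. So r2c1=3.
Step 9. [r3c5∈{5}] nothing but 5 survives at r3c5, so r3c5=5.
Step 10. [r4c5∈{3}] r4c5 is down to just 3 ⇒ r4c5=3.
Step 11. [r3c1∈{4}] r3c1 has the single candidate 4, so r3c1=4.
Step 12. [r6c4∈{6}] r6c4 has the single candidate 6. So r6c4=6.
Step 13. [r3c6∈{6}] nothing but 6 survives at r3c6 ⇒ r3c6=6.
Step 14. [r5c4∈{5}] r5c4 has the single candidate 5. So r5c4=5.
Step 15. [r1c5∈{1}] r1c5 has the single candidate 1. So r1c5=1.
Step 16. [r4c6∈{2}] r4c6's peers cover all but 2 ⇒ r4c6=2.
Step 17. [r2c2∈{1}] r2c2 has the single candidate 1. So r2c2=1.
Step 18. [r5c5∈{4}] r5c5 has the single candidate 4 ⇒ r5c5=4.
Step 19. [r6c1∈{1}] nothing but 1 survives at r6c1. So r6c1=1.
Step 20. [r2c6∈{4}] nothing but 4 survives at r2c6, so r2c6=4.

Answer: 2 4 6 3 1 5 / 3 1 5 2 6 4 / 4 2 3 1 5 6 / 5 6 1 4 3 2 / 6 3 2 5 4 1 / 1 5 4 6 2 3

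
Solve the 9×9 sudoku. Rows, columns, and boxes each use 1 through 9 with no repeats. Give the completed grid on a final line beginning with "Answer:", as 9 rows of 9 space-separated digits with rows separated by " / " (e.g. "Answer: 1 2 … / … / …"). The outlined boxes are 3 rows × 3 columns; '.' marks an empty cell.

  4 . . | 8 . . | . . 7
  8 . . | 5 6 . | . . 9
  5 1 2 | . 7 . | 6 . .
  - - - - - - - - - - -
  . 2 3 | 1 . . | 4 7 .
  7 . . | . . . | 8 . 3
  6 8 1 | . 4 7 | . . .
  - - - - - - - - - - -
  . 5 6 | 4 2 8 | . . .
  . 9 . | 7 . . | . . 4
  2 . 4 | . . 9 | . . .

Step 1. [r5c8∈{1,2,5,6,9}] r5c8 is the only open cell in row 5 admitting 1 ⇒ r5c8=1.
Step 2. [r7c9∈{1}] nothing but 1 survives at r7c9 ⇒ r7c9=1.
Step 3. [r9c5∈{1,3,5}] across row 9, 1 lands solely at r9c5 ⇒ r9c5=1.
Step 4. [r6c4∈{2,3,9}] in row 6, 3 fits only at r6c4. So r6c4=3.
Step 5. [r9c4∈{6}] r9c4 has the single candidate 6 ⇒ r9c4=6.
Step 6. [r7c1∈{3}] nothing but 3 survives at r7c1, so r7c1=3.
Step 7. [r8c8∈{2,3,5,6,8}] r8c8 is the only open cell in row 8 admitting 6, so r8c8=6.
Step 8. [r8c7∈{2,3,5}] row 8 places 2 nowhere but r8c7. So r8c7=2.
Step 9. [r5c6∈{2,5,6}] row 5 places 6 nowhere but r5c6 ⇒ r5c6=6.
Step 10. [r4c6∈{5}] nothing but 5 survives at r4c6, so r4c6=5.
Step 11. [r8c6∈{3}] r8c6's peers cover all but 3, so r8c6=3.
Step 12. [r3c8∈{3,4,8}] 3 has one home in row 3: r3c8 ⇒ r3c8=3.
Step 13. [r5c5∈{9}] r5c5 is down to just 9 ⇒ r5c5=9.
Step 14. [r2c7∈{1}] r2c7's peers cover all but 1, so r2c7=1.
Step 15. [r1c7∈{5}] only 5 remains possible at r1c7. So r1c7=5.
Step 16. [r1c8∈{2}] r1c8 is down to just 2. So r1c8=2.
Step 17. [r7c7∈{7,9}] across row 7, 7 lands solely at r7c7 ⇒ r7c7=7.
Step 18. [r2c2∈{3,7}] row 2 places 3 nowhere but r2c2. So r2c2=3.
Step 19. [r9c8∈{5,8}] r9c8 is the only open cell in col 8 admitting 8 ⇒ r9c8=8.
Step 20. [r6c8∈{5,9}] col 8 places 5 nowhere but r6c8, so r6c8=5.
Step 21. [r2c8∈{4}] r2c8's peers cover all but 4, so r2c8=4.
Step 22. [r9c9∈{5}] r9c9 is down to just 5. So r9c9=5.
Step 23. [r9c7∈{3}] r9c7 is down to just 3, so r9c7=3.
Step 24. [r8c5∈{5}] nothing but 5 survives at r8c5, so r8c5=5.
Step 25. [r5c2∈{4}] nothing but 4 survives at r5c2, so r5c2=4.
Step 26. [r5c3∈{5}] r5c3's peers cover all but 5. So r5c3=5.
Step 27. [r4c1∈{9}] r4c1 has the single candidate 9. So r4c1=9.
Step 28. [r1c6∈{1}] r1c6 is down to just 1. So r1c6=1.
Step 29. [r3c6∈{4}] only 4 remains possible at r3c6 ⇒ r3c6=4.
Step 30. [r4c9∈{6}] only 6 remains possible at r4c9 ⇒ r4c9=6.
Step 31. [r1c5∈{3}] r1c5 has the single candidate 3 ⇒ r1c5=3.
Step 32. [r2c3∈{7}] nothing but 7 survives at r2c3. So r2c3=7.
Step 33. [r7c8∈{9}] only 9 remains possible at r7c8. So r7c8=9.
Step 34. [r2c6∈{2}] r2c6's peers cover all but 2, so r2c6=2.
Step 35. [r4c5∈{8}] r4c5 has the single candidate 8, so r4c5=8.
Step 36. [r6c9∈{2}] r6c9 has the single candidate 2, so r6c9=2.
Step 37. [r8c3∈{8}] only 8 remains possible at r8c3, so r8c3=8.
Step 38. [r6c7∈{9}] r6c7's peers cover all but 9. So r6c7=9.
Step 39. [r5c4∈{2}] nothing but 2 survives at r5c4, so r5c4=2.
Step 40. [r9c2∈{7}] r9c2 has the single candidate 7, so r9c2=7.
Step 41. [r3c4∈{9}] r3c4 is down to just 9, so r3c4=9.
Step 42. [r1c3∈{9}] r1c3 has the single candidate 9. So r1c3=9.
Step 43. [r3c9∈{8}] r3c9 is down to just 8, so r3c9=8.
Step 44. [r8c1∈{1}] only 1 remains possible at r8c1 ⇒ r8c1=1.
Step 45. [r1c2∈{6}] nothing but 6 survives at r1c2. So r1c2=6.

Answer: 4 6 9 8 3 1 5 2 7 / 8 3 7 5 6 2 1 4 9 / 5 1 2 9 7 4 6 3 8 / 9 2 3 1 8 5 4 7 6 / 7 4 5 2 9 6 8 1 3 / 6 8 1 3 4 7 9 5 2 / 3 5 6 4 2 8 7 9 1 / 1 9 8 7 5 3 2 6 4 / 2 7 4 6 1 9 3 8 5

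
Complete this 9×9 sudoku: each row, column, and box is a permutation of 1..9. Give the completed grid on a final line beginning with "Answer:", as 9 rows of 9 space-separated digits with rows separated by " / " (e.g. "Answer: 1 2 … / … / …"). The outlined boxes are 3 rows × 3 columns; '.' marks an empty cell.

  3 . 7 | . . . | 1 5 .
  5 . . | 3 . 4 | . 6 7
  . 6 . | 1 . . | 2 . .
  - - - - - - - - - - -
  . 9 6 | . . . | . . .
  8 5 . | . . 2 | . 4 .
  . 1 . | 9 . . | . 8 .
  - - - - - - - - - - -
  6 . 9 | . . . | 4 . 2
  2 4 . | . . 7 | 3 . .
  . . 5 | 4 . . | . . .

Step 1. [r8c9∈{1,5,6,8,9}] across box 9, 5 lands solely at r8c9, so r8c9=5.
Step 2. [r9c5∈{1,2,3,6,8,9}] across row 9, 2 lands solely at r9c5. So r9c5=2.
Step 3. [r3c5∈{5,7,8,9}] r3c5 is the only open cell in row 3 admitting 7. So r3c5=7.
Step 4. [r3c6∈{5,8,9}] row 3 places 5 nowhere but r3c6, so r3c6=5.
Step 5. [r9c1∈{1,7}] across col 1, 1 lands solely at r9c1. So r9c1=1.
Step 6. [r8c3∈{8}] r8c3 has the single candidate 8 ⇒ r8c3=8.
Step 7. [r3c9∈{3,4,8,9}] across row 3, 8 lands solely at r3c9, so r3c9=8.
Step 8. [r2c7∈{9}] only 9 remains possible at r2c7, so r2c7=9.
Step 9. [r2c5∈{8}] r2c5 is down to just 8 ⇒ r2c5=8.
Step 10. [r5c9∈{1,3,6,9}] in row 5, 9 fits only at r5c9 ⇒ r5c9=9.
Step 11. [r5c5∈{1,3,6}] r5c5 is the only open cell in row 5 admitting 1. So r5c5=1.
Step 12. [r8c4∈{6}] only 6 remains possible at r8c4. So r8c4=6.
Step 13. [r5c7∈{6,7}] 6 has one home in row 5: r5c7. So r5c7=6.
Step 14. [r6c9∈{3}] r6c9's peers cover all but 3, so r6c9=3.
Step 15. [r8c8∈{1,9}] row 8 places 1 nowhere but r8c8. So r8c8=1.
Step 16. [r7c8∈{7}] r7c8 has the single candidate 7 ⇒ r7c8=7.
Step 17. [r7c2∈{3}] only 3 remains possible at r7c2. So r7c2=3.
Step 18. [r4c5∈{3,4,5}] 3 has one home in col 5: r4c5 ⇒ r4c5=3.
Step 19. [r6c5∈{4,5,6}] r6c5 is the only open cell in col 5 admitting 4. So r6c5=4.
Step 20. [r4c4∈{5,7,8}] r4c4 is the only open cell in box 5 admitting 5. So r4c4=5.
Step 21. [r7c4∈{8}] nothing but 8 survives at r7c4. So r7c4=8.
Step 22. [r4c1∈{4,7}] across row 4, 4 lands solely at r4c1, so r4c1=4.
Step 23. [r8c5∈{9}] only 9 remains possible at r8c5. So r8c5=9.
Step 24. [r2c2∈{2}] r2c2's peers cover all but 2. So r2c2=2.
Step 25. [r6c1∈{7}] r6c1's peers cover all but 7. So r6c1=7.
Step 26. [r6c6∈{6}] only 6 remains possible at r6c6 ⇒ r6c6=6.
Step 27. [r9c6∈{3}] only 3 remains possible at r9c6. So r9c6=3.
Step 28. [r7c6∈{1}] r7c6 is down to just 1. So r7c6=1.
Step 29. [r7c5∈{5}] nothing but 5 survives at r7c5, so r7c5=5.
Step 30. [r3c8∈{3}] r3c8's peers cover all but 3 ⇒ r3c8=3.
Step 31. [r1c4∈{2}] r1c4's peers cover all but 2, so r1c4=2.
Step 32. [r9c7∈{8}] r9c7 has the single candidate 8, so r9c7=8.
Step 33. [r1c2∈{8}] only 8 remains possible at r1c2. So r1c2=8.
Step 34. [r6c3∈{2}] nothing but 2 survives at r6c3 ⇒ r6c3=2.
Step 35. [r4c7∈{7}] r4c7 has the single candidate 7, so r4c7=7.
Step 36. [r4c8∈{2}] r4c8 has the single candidate 2 ⇒ r4c8=2.
Step 37. [r4c6∈{8}] r4c6 has the single candidate 8, so r4c6=8.
Step 38. [r9c9∈{6}] only 6 remains possible at r9c9. So r9c9=6.
Step 39. [r1c9∈{4}] r1c9 is down to just 4. So r1c9=4.
Step 40. [r1c5∈{6}] only 6 remains possible at r1c5 ⇒ r1c5=6.
Step 41. [r9c2∈{7}] r9c2's peers cover all but 7 ⇒ r9c2=7.
Step 42. [r6c7∈{5}] r6c7's peers cover all but 5. So r6c7=5.
Step 43. [r9c8∈{9}] r9c8 is down to just 9. So r9c8=9.
Step 44. [r2c3∈{1}] r2c3's peers cover all but 1 ⇒ r2c3=1.
Step 45. [r3c3∈{4}] only 4 remains possible at r3c3 ⇒ r3c3=4.
Step 46. [r4c9∈{1}] r4c9 has the single candidate 1, so r4c9=1.
Step 47. [r1c6∈{9}] nothing but 9 survives at r1c6, so r1c6=9.
Step 48. [r5c4∈{7}] r5c4's peers cover all but 7, so r5c4=7.
Step 49. [r3c1∈{9}] r3c1's peers cover all but 9. So r3c1=9.
Step 50. [r5c3∈{3}] r5c3 has the single candidate 3 ⇒ r5c3=3.

Answer: 3 8 7 2 6 9 1 5 4 / 5 2 1 3 8 4 9 6 7 / 9 6 4 1 7 5 2 3 8 / 4 9 6 5 3 8 7 2 1 / 8 5 3 7 1 2 6 4 9 / 7 1 2 9 4 6 5 8 3 / 6 3 9 8 5 1 4 7 2 / 2 4 8 6 9 7 3 1 5 / 1 7 5 4 2 3 8 9 6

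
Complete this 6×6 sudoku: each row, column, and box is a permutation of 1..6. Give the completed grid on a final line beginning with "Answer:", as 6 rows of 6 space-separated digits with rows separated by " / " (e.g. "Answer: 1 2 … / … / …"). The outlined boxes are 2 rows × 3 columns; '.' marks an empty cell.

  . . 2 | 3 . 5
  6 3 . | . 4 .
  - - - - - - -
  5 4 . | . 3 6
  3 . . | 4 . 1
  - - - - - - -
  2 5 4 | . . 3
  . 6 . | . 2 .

Step 1. [r6c1∈{1}] r6c1's peers cover all but 1 ⇒ r6c1=1.
Step 2. [r1c5∈{1,6}] across row 1, 6 lands solely at r1c5 ⇒ r1c5=6.
Step 3. [r2c4∈{1,2}] box 2 places 1 nowhere but r2c4 ⇒ r2c4=1.
Step 4. [r3c4∈{2}] r3c4 is down to just 2. So r3c4=2.
Step 5. [r6c3∈{3}] r6c3's peers cover all but 3. So r6c3=3.
Step 6. [r2c3∈{5}] r2c3 has the single candidate 5. So r2c3=5.
Step 7. [r1c2∈{1}] r1c2 has the single candidate 1. So r1c2=1.
Step 8. [r1c1∈{4}] r1c1's peers cover all but 4 ⇒ r1c1=4.
Step 9. [r4c3∈{6}] r4c3 has the single candidate 6 ⇒ r4c3=6.
Step 10. [r3c3∈{1}] r3c3's peers cover all but 1, so r3c3=1.
Step 11. [r6c6∈{4}] only 4 remains possible at r6c6. So r6c6=4.
Step 12. [r5c4∈{6}] r5c4 is down to just 6, so r5c4=6.
Step 13. [r4c5∈{5}] r4c5 has the single candidate 5 ⇒ r4c5=5.
Step 14. [r5c5∈{1}] r5c5's peers cover all but 1, so r5c5=1.
Step 15. [r2c6∈{2}] r2c6 is down to just 2 ⇒ r2c6=2.
Step 16. [r4c2∈{2}] r4c2's peers cover all but 2, so r4c2=2.
Step 17. [r6c4∈{5}] r6c4 has the single candidate 5 ⇒ r6c4=5.

Answer: 4 1 2 3 6 5 / 6 3 5 1 4 2 / 5 4 1 2 3 6 / 3 2 6 4 5 1 / 2 5 4 6 1 3 / 1 6 3 5 2 4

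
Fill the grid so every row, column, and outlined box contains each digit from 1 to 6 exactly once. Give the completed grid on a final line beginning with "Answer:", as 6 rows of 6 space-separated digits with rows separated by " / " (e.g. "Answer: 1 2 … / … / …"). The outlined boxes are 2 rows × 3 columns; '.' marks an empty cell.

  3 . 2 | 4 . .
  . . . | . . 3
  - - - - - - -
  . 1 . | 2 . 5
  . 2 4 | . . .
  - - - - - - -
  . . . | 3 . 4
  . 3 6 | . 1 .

Step 1. [r5c5∈{2,5,6}] r5c5 is the only open cell in row 5 admitting 6. So r5c5=6.
Step 2. [r5c2∈{5}] r5c2 has the single candidate 5, so r5c2=5.
Step 3. [r2c3∈{1,5}] r2c3 is the only open cell in col 3 admitting 5. So r2c3=5.
Step 4. [r2c1∈{1,4,6}] 1 has one home in box 1: r2c1. So r2c1=1.
Step 5. [r2c4∈{6}] r2c4 is down to just 6. So r2c4=6.
Step 6. [r4c6∈{1,6}] 6 has one home in col 6: r4c6 ⇒ r4c6=6.
Step 7. [r6c1∈{2,4}] r6c1 is the only open cell in row 6 admitting 4. So r6c1=4.
Step 8. [r3c3∈{3}] nothing but 3 survives at r3c3 ⇒ r3c3=3.
Step 9. [r4c4∈{1}] r4c4 has the single candidate 1 ⇒ r4c4=1.
Step 10. [r3c5∈{4}] nothing but 4 survives at r3c5 ⇒ r3c5=4.
Step 11. [r6c4∈{5}] only 5 remains possible at r6c4. So r6c4=5.
Step 12. [r5c1∈{2}] r5c1 is down to just 2. So r5c1=2.
Step 13. [r1c6∈{1}] r1c6 has the single candidate 1. So r1c6=1.
Step 14. [r1c2∈{6}] nothing but 6 survives at r1c2 ⇒ r1c2=6.
Step 15. [r5c3∈{1}] r5c3 has the single candidate 1, so r5c3=1.
Step 16. [r6c6∈{2}] r6c6 is down to just 2 ⇒ r6c6=2.
Step 17. [r4c1∈{5}] r4c1's peers cover all but 5 ⇒ r4c1=5.
Step 18. [r2c2∈{4}] r2c2's peers cover all but 4 ⇒ r2c2=4.
Step 19. [r1c5∈{5}] r1c5 is down to just 5. So r1c5=5.
Step 20. [r3c1∈{6}] nothing but 6 survives at r3c1 ⇒ r3c1=6.
Step 21. [r4c5∈{3}] nothing but 3 survives at r4c5 ⇒ r4c5=3.
Step 22. [r2c5∈{2}] only 2 remains possible at r2c5, so r2c5=2.

Answer: 3 6 2 4 5 1 / 1 4 5 6 2 3 / 6 1 3 2 4 5 / 5 2 4 1 3 6 / 2 5 1 3 6 4 / 4 3 6 5 1 2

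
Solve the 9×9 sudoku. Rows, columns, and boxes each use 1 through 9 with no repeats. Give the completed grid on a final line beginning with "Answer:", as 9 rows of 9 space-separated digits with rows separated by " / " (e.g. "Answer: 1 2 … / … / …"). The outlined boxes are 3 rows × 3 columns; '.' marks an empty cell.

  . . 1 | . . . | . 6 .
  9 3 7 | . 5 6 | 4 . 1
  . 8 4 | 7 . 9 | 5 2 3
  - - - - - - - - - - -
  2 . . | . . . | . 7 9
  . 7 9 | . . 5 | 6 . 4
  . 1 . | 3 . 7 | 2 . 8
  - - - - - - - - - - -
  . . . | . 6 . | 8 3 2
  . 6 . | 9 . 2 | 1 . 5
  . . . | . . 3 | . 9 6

Step 1. [r7c3∈{5}] r7c3 is down to just 5 ⇒ r7c3=5.
Step 2. [r1c2∈{2,5}] box 1 places 2 nowhere but r1c2 ⇒ r1c2=2.
Step 3. [r9c2∈{4}] r9c2's peers cover all but 4. So r9c2=4.
Step 4. [r4c4∈{1,4,6,8}] across col 4, 6 lands solely at r4c4. So r4c4=6.
Step 5. [r3c5∈{1}] nothing but 1 survives at r3c5 ⇒ r3c5=1.
Step 6. [r4c6∈{1,4,8}] row 4 places 1 nowhere but r4c6. So r4c6=1.
Step 7. [r4c5∈{4,8}] in row 4, 4 fits only at r4c5, so r4c5=4.
Step 8. [r1c6∈{4,8}] across col 6, 8 lands solely at r1c6 ⇒ r1c6=8.
Step 9. [r4c3∈{3,8}] 8 has one home in row 4: r4c3, so r4c3=8.
Step 10. [r9c7∈{7}] only 7 remains possible at r9c7, so r9c7=7.
Step 11. [r9c5∈{8}] only 8 remains possible at r9c5, so r9c5=8.
Step 12. [r6c1∈{4,5,6}] across row 6, 4 lands solely at r6c1. So r6c1=4.
Step 13. [r9c1∈{1}] only 1 remains possible at r9c1, so r9c1=1.
Step 14. [r8c1∈{3,7,8}] row 8 places 8 nowhere but r8c1, so r8c1=8.
Step 15. [r5c5∈{2}] r5c5 is down to just 2, so r5c5=2.
Step 16. [r1c4∈{4}] r1c4 has the single candidate 4 ⇒ r1c4=4.
Step 17. [r6c8∈{5}] nothing but 5 survives at r6c8. So r6c8=5.
Step 18. [r5c1∈{3}] nothing but 3 survives at r5c1, so r5c1=3.
Step 19. [r7c6∈{4}] r7c6 has the single candidate 4, so r7c6=4.
Step 20. [r7c1∈{7}] r7c1 has the single candidate 7, so r7c1=7.
Step 21. [r7c2∈{9}] r7c2 is down to just 9 ⇒ r7c2=9.
Step 22. [r2c8∈{8}] r2c8 has the single candidate 8, so r2c8=8.
Step 23. [r1c7∈{9}] nothing but 9 survives at r1c7. So r1c7=9.
Step 24. [r1c1∈{5}] nothing but 5 survives at r1c1 ⇒ r1c1=5.
Step 25. [r5c8∈{1}] r5c8's peers cover all but 1 ⇒ r5c8=1.
Step 26. [r8c5∈{7}] nothing but 7 survives at r8c5 ⇒ r8c5=7.
Step 27. [r3c1∈{6}] r3c1 is down to just 6. So r3c1=6.
Step 28. [r8c8∈{4}] only 4 remains possible at r8c8. So r8c8=4.
Step 29. [r4c2∈{5}] only 5 remains possible at r4c2. So r4c2=5.
Step 30. [r5c4∈{8}] r5c4 has the single candidate 8, so r5c4=8.
Step 31. [r6c3∈{6}] r6c3 has the single candidate 6 ⇒ r6c3=6.
Step 32. [r8c3∈{3}] r8c3 is down to just 3, so r8c3=3.
Step 33. [r6c5∈{9}] only 9 remains possible at r6c5. So r6c5=9.
Step 34. [r1c5∈{3}] r1c5's peers cover all but 3, so r1c5=3.
Step 35. [r1c9∈{7}] r1c9's peers cover all but 7, so r1c9=7.
Step 36. [r4c7∈{3}] r4c7 is down to just 3 ⇒ r4c7=3.
Step 37. [r7c4∈{1}] only 1 remains possible at r7c4, so r7c4=1.
Step 38. [r9c3∈{2}] r9c3 is down to just 2 ⇒ r9c3=2.
Step 39. [r9c4∈{5}] r9c4 has the single candidate 5, so r9c4=5.
Step 40. [r2c4∈{2}] only 2 remains possible at r2c4. So r2c4=2.

Answer: 5 2 1 4 3 8 9 6 7 / 9 3 7 2 5 6 4 8 1 / 6 8 4 7 1 9 5 2 3 / 2 5 8 6 4 1 3 7 9 / 3 7 9 8 2 5 6 1 4 / 4 1 6 3 9 7 2 5 8 / 7 9 5 1 6 4 8 3 2 / 8 6 3 9 7 2 1 4 5 / 1 4 2 5 8 3 7 9 6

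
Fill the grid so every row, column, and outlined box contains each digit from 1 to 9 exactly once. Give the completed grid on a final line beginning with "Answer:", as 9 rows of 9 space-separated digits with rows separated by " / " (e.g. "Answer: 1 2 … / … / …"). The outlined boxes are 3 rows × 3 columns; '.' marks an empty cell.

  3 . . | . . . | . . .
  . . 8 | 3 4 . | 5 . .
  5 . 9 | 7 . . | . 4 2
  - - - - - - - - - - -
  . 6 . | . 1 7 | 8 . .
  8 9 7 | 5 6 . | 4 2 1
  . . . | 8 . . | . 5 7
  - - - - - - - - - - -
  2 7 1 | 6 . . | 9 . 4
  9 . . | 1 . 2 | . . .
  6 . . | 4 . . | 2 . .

Step 1. [r1c3∈{2,4,6}] r1c3 is the only open cell in col 3 admitting 6. So r1c3=6.
Step 2. [r3c2∈{1}] r3c2 is down to just 1 ⇒ r3c2=1.
Step 3. [r3c5∈{8}] r3c5 has the single candidate 8 ⇒ r3c5=8.
Step 4. [r6c6∈{3,4,9}] in col 6, 4 fits only at r6c6. So r6c6=4.
Step 5. [r6c5∈{2,3,9}] across row 6, 9 lands solely at r6c5. So r6c5=9.
Step 6. [r1c4∈{2,9}] 9 has one home in col 4: r1c4. So r1c4=9.
Step 7. [r4c3∈{2,3,4,5}] row 4 places 5 nowhere but r4c3, so r4c3=5.
Step 8. [r9c3∈{3}] r9c3's peers cover all but 3 ⇒ r9c3=3.
Step 9. [r1c7∈{1,7}] in col 7, 1 fits only at r1c7 ⇒ r1c7=1.
Step 10. [r8c7∈{3,6,7}] r8c7 is the only open cell in col 7 admitting 7 ⇒ r8c7=7.
Step 11. [r1c9∈{8}] r1c9 is down to just 8, so r1c9=8.
Step 12. [r9c9∈{5}] r9c9 has the single candidate 5. So r9c9=5.
Step 13. [r9c2∈{8}] r9c2 has the single candidate 8, so r9c2=8.
Step 14. [r7c6∈{3,5,8}] 8 has one home in col 6: r7c6. So r7c6=8.
Step 15. [r7c8∈{3}] r7c8 is down to just 3. So r7c8=3.
Step 16. [r6c2∈{2,3}] r6c2 is the only open cell in col 2 admitting 3. So r6c2=3.
Step 17. [r7c5∈{5}] r7c5's peers cover all but 5, so r7c5=5.
Step 18. [r3c6∈{6}] r3c6 has the single candidate 6. So r3c6=6.
Step 19. [r1c2∈{2,4}] row 1 places 4 nowhere but r1c2, so r1c2=4.
Step 20. [r4c8∈{9}] r4c8's peers cover all but 9 ⇒ r4c8=9.
Step 21. [r8c9∈{6}] only 6 remains possible at r8c9 ⇒ r8c9=6.
Step 22. [r2c1∈{7}] nothing but 7 survives at r2c1 ⇒ r2c1=7.
Step 23. [r9c5∈{7}] only 7 remains possible at r9c5. So r9c5=7.
Step 24. [r1c6∈{5}] r1c6 has the single candidate 5 ⇒ r1c6=5.
Step 25. [r6c3∈{2}] r6c3 has the single candidate 2, so r6c3=2.
Step 26. [r8c5∈{3}] r8c5 is down to just 3 ⇒ r8c5=3.
Step 27. [r4c4∈{2}] nothing but 2 survives at r4c4, so r4c4=2.
Step 28. [r4c9∈{3}] r4c9's peers cover all but 3 ⇒ r4c9=3.
Step 29. [r5c6∈{3}] r5c6's peers cover all but 3 ⇒ r5c6=3.
Step 30. [r3c7∈{3}] r3c7's peers cover all but 3 ⇒ r3c7=3.
Step 31. [r2c6∈{1}] nothing but 1 survives at r2c6 ⇒ r2c6=1.
Step 32. [r8c2∈{5}] r8c2's peers cover all but 5, so r8c2=5.
Step 33. [r2c8∈{6}] only 6 remains possible at r2c8 ⇒ r2c8=6.
Step 34. [r6c7∈{6}] r6c7 has the single candidate 6. So r6c7=6.
Step 35. [r4c1∈{4}] r4c1 has the single candidate 4. So r4c1=4.
Step 36. [r2c9∈{9}] r2c9's peers cover all but 9, so r2c9=9.
Step 37. [r8c8∈{8}] r8c8's peers cover all but 8 ⇒ r8c8=8.
Step 38. [r2c2∈{2}] nothing but 2 survives at r2c2, so r2c2=2.
Step 39. [r8c3∈{4}] nothing but 4 survives at r8c3 ⇒ r8c3=4.
Step 40. [r9c8∈{1}] r9c8 has the single candidate 1 ⇒ r9c8=1.
Step 41. [r6c1∈{1}] r6c1 has the single candidate 1. So r6c1=1.
Step 42. [r1c8∈{7}] r1c8 has the single candidate 7. So r1c8=7.
Step 43. [r1c5∈{2}] only 2 remains possible at r1c5, so r1c5=2.
Step 44. [r9c6∈{9}] nothing but 9 survives at r9c6. So r9c6=9.

Answer: 3 4 6 9 2 5 1 7 8 / 7 2 8 3 4 1 5 6 9 / 5 1 9 7 8 6 3 4 2 / 4 6 5 2 1 7 8 9 3 / 8 9 7 5 6 3 4 2 1 / 1 3 2 8 9 4 6 5 7 / 2 7 1 6 5 8 9 3 4 / 9 5 4 1 3 2 7 8 6 / 6 8 3 4 7 9 2 1 5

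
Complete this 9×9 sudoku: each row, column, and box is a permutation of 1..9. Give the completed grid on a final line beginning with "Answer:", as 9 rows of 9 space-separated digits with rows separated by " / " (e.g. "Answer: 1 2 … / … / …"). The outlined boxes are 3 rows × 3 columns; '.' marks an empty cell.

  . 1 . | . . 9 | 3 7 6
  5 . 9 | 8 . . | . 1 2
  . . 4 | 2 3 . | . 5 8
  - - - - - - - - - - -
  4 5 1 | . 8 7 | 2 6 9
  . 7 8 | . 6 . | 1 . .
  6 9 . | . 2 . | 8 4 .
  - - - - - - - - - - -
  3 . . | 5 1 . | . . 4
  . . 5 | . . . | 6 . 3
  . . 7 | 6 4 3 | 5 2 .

Step 1. [r8c1∈{1,2,8,9}] row 8 places 1 nowhere but r8c1. So r8c1=1.
Step 2. [r9c2∈{8}] only 8 remains possible at r9c2, so r9c2=8.
Step 3. [r8c5∈{7,9}] col 5 places 9 nowhere but r8c5, so r8c5=9.
Step 4. [r3c2∈{6}] nothing but 6 survives at r3c2, so r3c2=6.
Step 5. [r7c2∈{2}] only 2 remains possible at r7c2, so r7c2=2.
Step 6. [r5c9∈{5}] only 5 remains possible at r5c9 ⇒ r5c9=5.
Step 7. [r6c4∈{1,3}] in col 4, 1 fits only at r6c4. So r6c4=1.
Step 8. [r7c6∈{8}] only 8 remains possible at r7c6, so r7c6=8.
Step 9. [r5c4∈{3,4,9}] row 5 places 9 nowhere but r5c4. So r5c4=9.
Step 10. [r7c7∈{7,9}] r7c7 is the only open cell in row 7 admitting 7. So r7c7=7.
Step 11. [r2c6∈{4,6}] r2c6 is the only open cell in row 2 admitting 6, so r2c6=6.
Step 12. [r5c1∈{2}] nothing but 2 survives at r5c1. So r5c1=2.
Step 13. [r3c1∈{7}] nothing but 7 survives at r3c1 ⇒ r3c1=7.
Step 14. [r2c2∈{3}] r2c2 is down to just 3, so r2c2=3.
Step 15. [r6c9∈{7}] r6c9's peers cover all but 7. So r6c9=7.
Step 16. [r1c3∈{2}] only 2 remains possible at r1c3, so r1c3=2.
Step 17. [r8c2∈{4}] only 4 remains possible at r8c2, so r8c2=4.
Step 18. [r8c8∈{8}] nothing but 8 survives at r8c8, so r8c8=8.
Step 19. [r5c6∈{4}] only 4 remains possible at r5c6, so r5c6=4.
Step 20. [r2c5∈{7}] nothing but 7 survives at r2c5, so r2c5=7.
Step 21. [r9c1∈{9}] r9c1 has the single candidate 9, so r9c1=9.
Step 22. [r3c6∈{1}] r3c6's peers cover all but 1, so r3c6=1.
Step 23. [r2c7∈{4}] nothing but 4 survives at r2c7, so r2c7=4.
Step 24. [r3c7∈{9}] nothing but 9 survives at r3c7 ⇒ r3c7=9.
Step 25. [r1c1∈{8}] r1c1's peers cover all but 8, so r1c1=8.
Step 26. [r7c8∈{9}] only 9 remains possible at r7c8, so r7c8=9.
Step 27. [r1c5∈{5}] r1c5's peers cover all but 5 ⇒ r1c5=5.
Step 28. [r9c9∈{1}] r9c9 is down to just 1, so r9c9=1.
Step 29. [r6c6∈{5}] r6c6 has the single candidate 5. So r6c6=5.
Step 30. [r8c6∈{2}] only 2 remains possible at r8c6 ⇒ r8c6=2.
Step 31. [r8c4∈{7}] r8c4 is down to just 7, so r8c4=7.
Step 32. [r5c8∈{3}] r5c8's peers cover all but 3 ⇒ r5c8=3.
Step 33. [r7c3∈{6}] r7c3 has the single candidate 6, so r7c3=6.
Step 34. [r4c4∈{3}] r4c4 is down to just 3 ⇒ r4c4=3.
Step 35. [r1c4∈{4}] only 4 remains possible at r1c4, so r1c4=4.
Step 36. [r6c3∈{3}] nothing but 3 survives at r6c3, so r6c3=3.

Answer: 8 1 2 4 5 9 3 7 6 / 5 3 9 8 7 6 4 1 2 / 7 6 4 2 3 1 9 5 8 / 4 5 1 3 8 7 2 6 9 / 2 7 8 9 6 4 1 3 5 / 6 9 3 1 2 5 8 4 7 / 3 2 6 5 1 8 7 9 4 / 1 4 5 7 9 2 6 8 3 / 9 8 7 6 4 3 5 2 1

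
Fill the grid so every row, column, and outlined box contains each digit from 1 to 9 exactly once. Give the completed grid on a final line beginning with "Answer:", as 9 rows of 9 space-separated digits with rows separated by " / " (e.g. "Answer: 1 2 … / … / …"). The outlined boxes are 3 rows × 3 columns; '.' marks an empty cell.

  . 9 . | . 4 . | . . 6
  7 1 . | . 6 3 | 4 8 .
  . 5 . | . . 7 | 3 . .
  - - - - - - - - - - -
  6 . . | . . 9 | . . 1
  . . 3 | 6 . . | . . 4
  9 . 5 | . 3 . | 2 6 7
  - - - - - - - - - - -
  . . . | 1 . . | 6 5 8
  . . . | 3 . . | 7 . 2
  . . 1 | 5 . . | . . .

Step 1. [r4c4∈{2,4,7,8}] across col 4, 7 lands solely at r4c4. So r4c4=7.
Step 2. [r2c3∈{2}] r2c3 has the single candidate 2 ⇒ r2c3=2.
Step 3. [r1c3∈{8}] nothing but 8 survives at r1c3. So r1c3=8.
Step 4. [r6c6∈{1,4,8}] row 6 places 1 nowhere but r6c6, so r6c6=1.
Step 5. [r4c3∈{4}] only 4 remains possible at r4c3, so r4c3=4.
Step 6. [r6c2∈{8}] r6c2's peers cover all but 8. So r6c2=8.
Step 7. [r3c9∈{9}] nothing but 9 survives at r3c9 ⇒ r3c9=9.
Step 8. [r4c2∈{2}] nothing but 2 survives at r4c2 ⇒ r4c2=2.
Step 9. [r7c3∈{7,9}] in col 3, 7 fits only at r7c3 ⇒ r7c3=7.
Step 10. [r8c8∈{1,4,9}] row 8 places 1 nowhere but r8c8. So r8c8=1.
Step 11. [r9c8∈{3,4,9}] r9c8 is the only open cell in col 8 admitting 4. So r9c8=4.
Step 12. [r1c4∈{2}] nothing but 2 survives at r1c4 ⇒ r1c4=2.
Step 13. [r9c5∈{2,7,8,9}] across row 9, 7 lands solely at r9c5. So r9c5=7.
Step 14. [r8c1∈{4,5,8}] 5 has one home in row 8: r8c1. So r8c1=5.
Step 15. [r9c1∈{2,3,8}] in col 1, 8 fits only at r9c1, so r9c1=8.
Step 16. [r7c1∈{2,3,4}] col 1 places 2 nowhere but r7c1 ⇒ r7c1=2.
Step 17. [r5c5∈{2,5,8}] across col 5, 2 lands solely at r5c5 ⇒ r5c5=2.
Step 18. [r4c5∈{5,8}] in col 5, 5 fits only at r4c5 ⇒ r4c5=5.
Step 19. [r5c7∈{5,8,9}] row 5 places 5 nowhere but r5c7 ⇒ r5c7=5.
Step 20. [r8c3∈{6,9}] r8c3 is the only open cell in col 3 admitting 9. So r8c3=9.
Step 21. [r7c6∈{4}] only 4 remains possible at r7c6. So r7c6=4.
Step 22. [r8c5∈{8}] r8c5 has the single candidate 8, so r8c5=8.
Step 23. [r8c6∈{6}] r8c6's peers cover all but 6, so r8c6=6.
Step 24. [r9c2∈{3,6}] r9c2 is the only open cell in row 9 admitting 6. So r9c2=6.
Step 25. [r3c8∈{2}] r3c8 has the single candidate 2 ⇒ r3c8=2.
Step 26. [r9c7∈{9}] nothing but 9 survives at r9c7 ⇒ r9c7=9.
Step 27. [r2c9∈{5}] r2c9 has the single candidate 5 ⇒ r2c9=5.
Step 28. [r5c8∈{9}] only 9 remains possible at r5c8 ⇒ r5c8=9.
Step 29. [r3c4∈{8}] r3c4 is down to just 8, so r3c4=8.
Step 30. [r4c7∈{8}] nothing but 8 survives at r4c7, so r4c7=8.
Step 31. [r5c1∈{1}] r5c1 is down to just 1 ⇒ r5c1=1.
Step 32. [r5c2∈{7}] nothing but 7 survives at r5c2 ⇒ r5c2=7.
Step 33. [r1c8∈{7}] r1c8's peers cover all but 7. So r1c8=7.
Step 34. [r7c2∈{3}] r7c2 is down to just 3 ⇒ r7c2=3.
Step 35. [r3c3∈{6}] r3c3's peers cover all but 6. So r3c3=6.
Step 36. [r9c9∈{3}] r9c9 is down to just 3. So r9c9=3.
Step 37. [r5c6∈{8}] r5c6 is down to just 8 ⇒ r5c6=8.
Step 38. [r6c4∈{4}] r6c4's peers cover all but 4, so r6c4=4.
Step 39. [r4c8∈{3}] r4c8 is down to just 3, so r4c8=3.
Step 40. [r1c1∈{3}] r1c1 is down to just 3. So r1c1=3.
Step 41. [r8c2∈{4}] r8c2's peers cover all but 4. So r8c2=4.
Step 42. [r1c6∈{5}] only 5 remains possible at r1c6 ⇒ r1c6=5.
Step 43. [r7c5∈{9}] r7c5's peers cover all but 9 ⇒ r7c5=9.
Step 44. [r3c5∈{1}] r3c5 is down to just 1, so r3c5=1.
Step 45. [r1c7∈{1}] r1c7 has the single candidate 1. So r1c7=1.
Step 46. [r9c6∈{2}] only 2 remains possible at r9c6 ⇒ r9c6=2.
Step 47. [r2c4∈{9}] only 9 remains possible at r2c4, so r2c4=9.
Step 48. [r3c1∈{4}] only 4 remains possible at r3c1 ⇒ r3c1=4.

Answer: 3 9 8 2 4 5 1 7 6 / 7 1 2 9 6 3 4 8 5 / 4 5 6 8 1 7 3 2 9 / 6 2 4 7 5 9 8 3 1 / 1 7 3 6 2 8 5 9 4 / 9 8 5 4 3 1 2 6 7 / 2 3 7 1 9 4 6 5 8 / 5 4 9 3 8 6 7 1 2 / 8 6 1 5 7 2 9 4 3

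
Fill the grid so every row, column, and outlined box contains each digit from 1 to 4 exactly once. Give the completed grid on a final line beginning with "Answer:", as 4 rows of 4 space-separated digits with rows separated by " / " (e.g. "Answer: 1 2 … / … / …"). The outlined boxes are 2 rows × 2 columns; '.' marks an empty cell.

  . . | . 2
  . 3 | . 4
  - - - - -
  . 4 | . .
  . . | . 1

Step 1. [r3c1∈{1,2,3}] in row 3, 1 fits only at r3c1 ⇒ r3c1=1.
Step 2. [r1c3∈{1,3}] row 1 places 3 nowhere but r1c3. So r1c3=3.
Step 3. [r4c2∈{2}] r4c2 is down to just 2 ⇒ r4c2=2.
Step 4. [r2c1∈{2}] nothing but 2 survives at r2c1. So r2c1=2.
Step 5. [r4c3∈{4}] r4c3's peers cover all but 4 ⇒ r4c3=4.
Step 6. [r1c1∈{4}] nothing but 4 survives at r1c1, so r1c1=4.
Step 7. [r3c4∈{3}] r3c4 is down to just 3 ⇒ r3c4=3.
Step 8. [r4c1∈{3}] r4c1's peers cover all but 3 ⇒ r4c1=3.
Step 9. [r2c3∈{1}] r2c3 is down to just 1 ⇒ r2c3=1.
Step 10. [r3c3∈{2}] nothing but 2 survives at r3c3. So r3c3=2.
Step 11. [r1c2∈{1}] r1c2 has the single candidate 1, so r1c2=1.

Answer: 4 1 3 2 / 2 3 1 4 / 1 4 2 3 / 3 2 4 1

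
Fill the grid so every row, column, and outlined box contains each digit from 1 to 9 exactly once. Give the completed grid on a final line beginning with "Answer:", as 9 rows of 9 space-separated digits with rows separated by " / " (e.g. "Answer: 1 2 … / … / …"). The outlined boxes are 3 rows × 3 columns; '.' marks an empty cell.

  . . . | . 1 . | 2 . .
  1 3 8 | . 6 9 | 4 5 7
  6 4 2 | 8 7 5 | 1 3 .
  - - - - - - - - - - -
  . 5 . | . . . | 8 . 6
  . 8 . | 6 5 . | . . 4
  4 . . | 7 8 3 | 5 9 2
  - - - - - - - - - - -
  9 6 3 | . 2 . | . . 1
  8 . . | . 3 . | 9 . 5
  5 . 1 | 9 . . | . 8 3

Step 1. [r9c5∈{4}] only 4 remains possible at r9c5 ⇒ r9c5=4.
Step 2. [r7c7∈{7}] r7c7's peers cover all but 7 ⇒ r7c7=7.
Step 3. [r1c1∈{7}] r1c1 has the single candidate 7, so r1c1=7.
Step 4. [r8c8∈{2,4,6}] r8c8 is the only open cell in col 8 admitting 2 ⇒ r8c8=2.
Step 5. [r8c2∈{7}] r8c2's peers cover all but 7. So r8c2=7.
Step 6. [r5c3∈{7,9}] 9 has one home in row 5: r5c3, so r5c3=9.
Step 7. [r8c6∈{1,6}] row 8 places 6 nowhere but r8c6. So r8c6=6.
Step 8. [r5c8∈{1,7}] r5c8 is the only open cell in row 5 admitting 7 ⇒ r5c8=7.
Step 9. [r5c6∈{1,2}] 1 has one home in row 5: r5c6 ⇒ r5c6=1.
Step 10. [r4c6∈{2,4}] in col 6, 2 fits only at r4c6 ⇒ r4c6=2.
Step 11. [r3c9∈{9}] r3c9's peers cover all but 9. So r3c9=9.
Step 12. [r1c4∈{3,4}] row 1 places 3 nowhere but r1c4 ⇒ r1c4=3.
Step 13. [r5c7∈{3}] nothing but 3 survives at r5c7, so r5c7=3.
Step 14. [r6c3∈{6}] r6c3 is down to just 6, so r6c3=6.
Step 15. [r4c3∈{7}] r4c3 is down to just 7. So r4c3=7.
Step 16. [r7c8∈{4}] nothing but 4 survives at r7c8. So r7c8=4.
Step 17. [r5c1∈{2}] r5c1 is down to just 2. So r5c1=2.
Step 18. [r2c4∈{2}] nothing but 2 survives at r2c4 ⇒ r2c4=2.
Step 19. [r1c8∈{6}] nothing but 6 survives at r1c8 ⇒ r1c8=6.
Step 20. [r4c4∈{4}] r4c4's peers cover all but 4, so r4c4=4.
Step 21. [r9c2∈{2}] nothing but 2 survives at r9c2, so r9c2=2.
Step 22. [r4c1∈{3}] nothing but 3 survives at r4c1. So r4c1=3.
Step 23. [r8c3∈{4}] nothing but 4 survives at r8c3 ⇒ r8c3=4.
Step 24. [r1c6∈{4}] only 4 remains possible at r1c6, so r1c6=4.
Step 25. [r6c2∈{1}] r6c2 is down to just 1. So r6c2=1.
Step 26. [r1c9∈{8}] nothing but 8 survives at r1c9. So r1c9=8.
Step 27. [r7c6∈{8}] only 8 remains possible at r7c6, so r7c6=8.
Step 28. [r9c7∈{6}] r9c7 is down to just 6 ⇒ r9c7=6.
Step 29. [r9c6∈{7}] r9c6 has the single candidate 7, so r9c6=7.
Step 30. [r4c8∈{1}] only 1 remains possible at r4c8, so r4c8=1.
Step 31. [r8c4∈{1}] r8c4 has the single candidate 1 ⇒ r8c4=1.
Step 32. [r1c2∈{9}] r1c2 has the single candidate 9, so r1c2=9.
Step 33. [r4c5∈{9}] r4c5 has the single candidate 9. So r4c5=9.
Step 34. [r7c4∈{5}] only 5 remains possible at r7c4. So r7c4=5.
Step 35. [r1c3∈{5}] r1c3 has the single candidate 5. So r1c3=5.

Answer: 7 9 5 3 1 4 2 6 8 / 1 3 8 2 6 9 4 5 7 / 6 4 2 8 7 5 1 3 9 / 3 5 7 4 9 2 8 1 6 / 2 8 9 6 5 1 3 7 4 / 4 1 6 7 8 3 5 9 2 / 9 6 3 5 2 8 7 4 1 / 8 7 4 1 3 6 9 2 5 / 5 2 1 9 4 7 6 8 3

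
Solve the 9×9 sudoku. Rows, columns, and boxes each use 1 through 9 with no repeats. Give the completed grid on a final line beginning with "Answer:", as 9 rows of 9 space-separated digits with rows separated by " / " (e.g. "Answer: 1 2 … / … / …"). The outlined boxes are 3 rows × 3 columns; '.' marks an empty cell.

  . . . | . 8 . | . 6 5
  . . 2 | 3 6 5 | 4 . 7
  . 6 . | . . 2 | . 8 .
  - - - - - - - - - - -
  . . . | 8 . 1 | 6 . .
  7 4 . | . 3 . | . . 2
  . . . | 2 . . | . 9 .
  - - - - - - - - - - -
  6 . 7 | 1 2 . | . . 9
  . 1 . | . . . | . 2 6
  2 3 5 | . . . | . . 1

Step 1. [r6c9∈{3,4,8}] col 9 places 8 nowhere but r6c9, so r6c9=8.
Step 2. [r3c5∈{1,4,7,9}] in col 5, 1 fits only at r3c5, so r3c5=1.
Step 3. [r3c4∈{4,7,9}] 7 has one home in row 3: r3c4. So r3c4=7.
Step 4. [r3c1∈{3,4,5,9}] row 3 places 5 nowhere but r3c1 ⇒ r3c1=5.
Step 5. [r7c2∈{8}] r7c2 is down to just 8 ⇒ r7c2=8.
Step 6. [r2c2∈{9}] nothing but 9 survives at r2c2. So r2c2=9.
Step 7. [r3c3∈{3,4}] 4 has one home in row 3: r3c3, so r3c3=4.
Step 8. [r8c3∈{9}] r8c3 has the single candidate 9 ⇒ r8c3=9.
Step 9. [r4c3∈{3}] nothing but 3 survives at r4c3 ⇒ r4c3=3.
Step 10. [r6c7∈{1,3,5,7}] 3 has one home in row 6: r6c7, so r6c7=3.
Step 11. [r1c3∈{1}] only 1 remains possible at r1c3, so r1c3=1.
Step 12. [r8c6∈{3,4,7,8}] 3 has one home in row 8: r8c6 ⇒ r8c6=3.
Step 13. [r7c6∈{4}] r7c6's peers cover all but 4. So r7c6=4.
Step 14. [r1c6∈{9}] r1c6 has the single candidate 9, so r1c6=9.
Step 15. [r5c6∈{6}] only 6 remains possible at r5c6, so r5c6=6.
Step 16. [r4c8∈{4,5,7}] 7 has one home in box 6: r4c8 ⇒ r4c8=7.
Step 17. [r8c4∈{5}] only 5 remains possible at r8c4. So r8c4=5.
Step 18. [r8c5∈{7}] r8c5 is down to just 7, so r8c5=7.
Step 19. [r5c7∈{1,5}] col 7 places 1 nowhere but r5c7. So r5c7=1.
Step 20. [r9c5∈{9}] r9c5's peers cover all but 9 ⇒ r9c5=9.
Step 21. [r6c2∈{5}] nothing but 5 survives at r6c2. So r6c2=5.
Step 22. [r6c5∈{4}] only 4 remains possible at r6c5. So r6c5=4.
Step 23. [r5c8∈{5}] only 5 remains possible at r5c8 ⇒ r5c8=5.
Step 24. [r9c6∈{8}] r9c6's peers cover all but 8, so r9c6=8.
Step 25. [r2c1∈{8}] only 8 remains possible at r2c1 ⇒ r2c1=8.
Step 26. [r4c1∈{9}] nothing but 9 survives at r4c1. So r4c1=9.
Step 27. [r2c8∈{1}] r2c8 is down to just 1 ⇒ r2c8=1.
Step 28. [r8c1∈{4}] only 4 remains possible at r8c1 ⇒ r8c1=4.
Step 29. [r7c7∈{5}] r7c7 is down to just 5, so r7c7=5.
Step 30. [r8c7∈{8}] r8c7 has the single candidate 8 ⇒ r8c7=8.
Step 31. [r1c4∈{4}] r1c4 has the single candidate 4, so r1c4=4.
Step 32. [r9c7∈{7}] only 7 remains possible at r9c7, so r9c7=7.
Step 33. [r6c6∈{7}] r6c6 has the single candidate 7 ⇒ r6c6=7.
Step 34. [r1c7∈{2}] r1c7 is down to just 2. So r1c7=2.
Step 35. [r5c3∈{8}] r5c3 has the single candidate 8. So r5c3=8.
Step 36. [r6c1∈{1}] r6c1 has the single candidate 1, so r6c1=1.
Step 37. [r6c3∈{6}] r6c3's peers cover all but 6. So r6c3=6.
Step 38. [r3c7∈{9}] r3c7 has the single candidate 9. So r3c7=9.
Step 39. [r1c2∈{7}] only 7 remains possible at r1c2 ⇒ r1c2=7.
Step 40. [r4c5∈{5}] nothing but 5 survives at r4c5, so r4c5=5.
Step 41. [r9c4∈{6}] r9c4's peers cover all but 6. So r9c4=6.
Step 42. [r9c8∈{4}] r9c8 has the single candidate 4, so r9c8=4.
Step 43. [r4c9∈{4}] r4c9's peers cover all but 4. So r4c9=4.
Step 44. [r4c2∈{2}] r4c2 has the single candidate 2 ⇒ r4c2=2.
Step 45. [r3c9∈{3}] r3c9 is down to just 3, so r3c9=3.
Step 46. [r5c4∈{9}] r5c4 has the single candidate 9, so r5c4=9.
Step 47. [r1c1∈{3}] only 3 remains possible at r1c1 ⇒ r1c1=3.
Step 48. [r7c8∈{3}] r7c8's peers cover all but 3. So r7c8=3.

Answer: 3 7 1 4 8 9 2 6 5 / 8 9 2 3 6 5 4 1 7 / 5 6 4 7 1 2 9 8 3 / 9 2 3 8 5 1 6 7 4 / 7 4 8 9 3 6 1 5 2 / 1 5 6 2 4 7 3 9 8 / 6 8 7 1 2 4 5 3 9 / 4 1 9 5 7 3 8 2 6 / 2 3 5 6 9 8 7 4 1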